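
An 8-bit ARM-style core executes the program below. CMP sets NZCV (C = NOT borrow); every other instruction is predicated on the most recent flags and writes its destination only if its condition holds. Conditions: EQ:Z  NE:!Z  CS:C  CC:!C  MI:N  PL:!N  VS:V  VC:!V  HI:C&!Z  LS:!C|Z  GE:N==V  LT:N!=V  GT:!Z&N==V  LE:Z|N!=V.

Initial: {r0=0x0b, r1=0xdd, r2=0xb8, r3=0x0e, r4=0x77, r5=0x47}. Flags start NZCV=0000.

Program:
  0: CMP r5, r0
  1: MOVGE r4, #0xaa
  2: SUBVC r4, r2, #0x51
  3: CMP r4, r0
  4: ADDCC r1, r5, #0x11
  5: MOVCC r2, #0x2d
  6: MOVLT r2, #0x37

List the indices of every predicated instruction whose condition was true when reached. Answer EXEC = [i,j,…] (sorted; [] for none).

EXEC = [1,2]

[0] flags=0010 → (cmp)
[1] flags=0010 GE?T → r4=0xaa
[2] flags=0010 VC?T → r4=0x67
[3] flags=0010 → (cmp)
[4] flags=0010 CC?F → skip
[5] flags=0010 CC?F → skip
[6] flags=0010 LT?F → skip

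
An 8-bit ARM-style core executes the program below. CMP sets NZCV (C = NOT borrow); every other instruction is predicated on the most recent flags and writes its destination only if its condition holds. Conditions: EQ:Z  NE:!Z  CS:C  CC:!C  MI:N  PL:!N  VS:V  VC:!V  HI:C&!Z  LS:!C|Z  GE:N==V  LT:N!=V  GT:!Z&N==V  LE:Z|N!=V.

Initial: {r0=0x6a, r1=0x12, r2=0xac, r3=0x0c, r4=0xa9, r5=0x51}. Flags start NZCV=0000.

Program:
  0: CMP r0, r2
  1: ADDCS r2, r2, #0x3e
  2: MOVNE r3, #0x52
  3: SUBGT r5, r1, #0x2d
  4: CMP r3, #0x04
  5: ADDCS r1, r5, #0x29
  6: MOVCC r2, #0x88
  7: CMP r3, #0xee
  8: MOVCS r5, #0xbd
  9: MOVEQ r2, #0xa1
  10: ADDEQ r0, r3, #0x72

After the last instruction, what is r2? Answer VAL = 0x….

VAL = 0xac

0: ✓ CMP  NZCV=1001
1: · ADDCS
2: ✓ MOVNE  r3←0x52
3: ✓ SUBGT  r5←0xe5
4: ✓ CMP  NZCV=0010
5: ✓ ADDCS  r1←0x0e
6: · MOVCC
7: ✓ CMP  NZCV=0000
8: · MOVCS
9: · MOVEQ
10: · ADDEQ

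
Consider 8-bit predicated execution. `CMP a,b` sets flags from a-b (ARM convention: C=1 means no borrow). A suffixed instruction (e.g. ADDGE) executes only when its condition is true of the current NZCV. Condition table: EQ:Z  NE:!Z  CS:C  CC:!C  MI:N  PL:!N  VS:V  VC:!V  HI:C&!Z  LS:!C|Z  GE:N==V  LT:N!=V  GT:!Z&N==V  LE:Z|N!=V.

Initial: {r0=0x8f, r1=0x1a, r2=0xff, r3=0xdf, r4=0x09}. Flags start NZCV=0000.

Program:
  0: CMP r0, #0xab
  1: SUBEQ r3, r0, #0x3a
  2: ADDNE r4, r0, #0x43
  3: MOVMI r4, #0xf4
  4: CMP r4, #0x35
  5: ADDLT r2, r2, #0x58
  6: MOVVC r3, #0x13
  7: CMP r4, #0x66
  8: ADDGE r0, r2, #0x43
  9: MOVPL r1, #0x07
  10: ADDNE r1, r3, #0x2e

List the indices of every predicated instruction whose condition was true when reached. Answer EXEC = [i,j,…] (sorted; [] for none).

EXEC = [2,3,5,6,10]

0: ✓ CMP  NZCV=1000
1: · SUBEQ
2: ✓ ADDNE  r4←0xd2
3: ✓ MOVMI  r4←0xf4
4: ✓ CMP  NZCV=1010
5: ✓ ADDLT  r2←0x57
6: ✓ MOVVC  r3←0x13
7: ✓ CMP  NZCV=1010
8: · ADDGE
9: · MOVPL
10: ✓ ADDNE  r1←0x41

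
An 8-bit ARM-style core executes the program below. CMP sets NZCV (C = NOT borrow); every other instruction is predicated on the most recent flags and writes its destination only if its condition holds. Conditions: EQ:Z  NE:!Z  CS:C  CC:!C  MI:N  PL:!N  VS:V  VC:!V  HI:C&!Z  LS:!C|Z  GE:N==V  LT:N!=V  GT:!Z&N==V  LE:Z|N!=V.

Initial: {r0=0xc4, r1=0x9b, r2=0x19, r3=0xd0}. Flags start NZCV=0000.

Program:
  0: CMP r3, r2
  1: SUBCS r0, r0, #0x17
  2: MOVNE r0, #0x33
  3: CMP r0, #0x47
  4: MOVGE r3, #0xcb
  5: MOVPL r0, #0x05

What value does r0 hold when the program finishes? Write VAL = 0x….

VAL = 0x33

0: ✓ CMP  NZCV=1010
1: ✓ SUBCS  r0←0xad
2: ✓ MOVNE  r0←0x33
3: ✓ CMP  NZCV=1000
4: · MOVGE
5: · MOVPL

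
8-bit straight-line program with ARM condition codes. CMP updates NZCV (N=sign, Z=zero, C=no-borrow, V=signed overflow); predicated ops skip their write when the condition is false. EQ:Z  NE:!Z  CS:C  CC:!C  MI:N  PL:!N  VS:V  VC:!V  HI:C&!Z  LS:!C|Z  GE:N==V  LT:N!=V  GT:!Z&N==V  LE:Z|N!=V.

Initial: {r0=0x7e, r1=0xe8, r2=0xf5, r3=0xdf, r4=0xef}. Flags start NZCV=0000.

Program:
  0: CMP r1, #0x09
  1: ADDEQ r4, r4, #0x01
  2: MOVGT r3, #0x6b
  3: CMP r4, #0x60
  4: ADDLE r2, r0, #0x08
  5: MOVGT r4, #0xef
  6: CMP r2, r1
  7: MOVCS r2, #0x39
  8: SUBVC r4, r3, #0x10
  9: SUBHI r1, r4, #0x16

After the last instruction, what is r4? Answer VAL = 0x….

[0] flags=1010 → (cmp)
[1] flags=1010 EQ?F → skip
[2] flags=1010 GT?F → skip
[3] flags=1010 → (cmp)
[4] flags=1010 LE?T → r2=0x86
[5] flags=1010 GT?F → skip
[6] flags=1000 → (cmp)
[7] flags=1000 CS?F → skip
[8] flags=1000 VC?T → r4=0xcf
[9] flags=1000 HI?F → skip

VAL = 0xcf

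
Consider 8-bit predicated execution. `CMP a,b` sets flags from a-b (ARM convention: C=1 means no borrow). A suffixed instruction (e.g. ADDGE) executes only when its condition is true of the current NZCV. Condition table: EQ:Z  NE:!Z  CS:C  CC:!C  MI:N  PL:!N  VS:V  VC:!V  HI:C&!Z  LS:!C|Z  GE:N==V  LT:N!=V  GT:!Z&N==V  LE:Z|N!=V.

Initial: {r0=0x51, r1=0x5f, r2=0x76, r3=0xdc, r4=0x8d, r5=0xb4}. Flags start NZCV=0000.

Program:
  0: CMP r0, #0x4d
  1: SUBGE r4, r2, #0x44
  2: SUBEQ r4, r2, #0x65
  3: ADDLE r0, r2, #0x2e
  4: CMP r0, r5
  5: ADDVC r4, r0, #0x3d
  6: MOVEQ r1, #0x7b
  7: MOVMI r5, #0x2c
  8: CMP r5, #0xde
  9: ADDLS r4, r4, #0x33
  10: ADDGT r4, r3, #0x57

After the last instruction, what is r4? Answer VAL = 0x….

VAL = 0x33

0: ✓ CMP  NZCV=0010
1: ✓ SUBGE  r4←0x32
2: · SUBEQ
3: · ADDLE
4: ✓ CMP  NZCV=1001
5: · ADDVC
6: · MOVEQ
7: ✓ MOVMI  r5←0x2c
8: ✓ CMP  NZCV=0000
9: ✓ ADDLS  r4←0x65
10: ✓ ADDGT  r4←0x33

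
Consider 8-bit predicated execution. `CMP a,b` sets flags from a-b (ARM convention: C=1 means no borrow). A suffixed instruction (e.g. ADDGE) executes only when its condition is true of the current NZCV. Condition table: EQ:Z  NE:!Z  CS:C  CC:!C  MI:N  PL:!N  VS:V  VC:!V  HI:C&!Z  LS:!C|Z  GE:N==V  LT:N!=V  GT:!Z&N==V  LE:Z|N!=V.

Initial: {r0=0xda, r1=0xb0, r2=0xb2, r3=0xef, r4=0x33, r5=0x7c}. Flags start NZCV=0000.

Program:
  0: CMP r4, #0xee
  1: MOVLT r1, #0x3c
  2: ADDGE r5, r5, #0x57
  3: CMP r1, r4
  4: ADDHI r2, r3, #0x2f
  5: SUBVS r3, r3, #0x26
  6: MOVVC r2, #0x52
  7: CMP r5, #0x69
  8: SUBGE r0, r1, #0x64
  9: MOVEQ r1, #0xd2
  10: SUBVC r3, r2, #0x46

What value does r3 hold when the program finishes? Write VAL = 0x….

VAL = 0xc9

0: ✓ CMP  NZCV=0000
1: · MOVLT
2: ✓ ADDGE  r5←0xd3
3: ✓ CMP  NZCV=0011
4: ✓ ADDHI  r2←0x1e
5: ✓ SUBVS  r3←0xc9
6: · MOVVC
7: ✓ CMP  NZCV=0011
8: · SUBGE
9: · MOVEQ
10: · SUBVC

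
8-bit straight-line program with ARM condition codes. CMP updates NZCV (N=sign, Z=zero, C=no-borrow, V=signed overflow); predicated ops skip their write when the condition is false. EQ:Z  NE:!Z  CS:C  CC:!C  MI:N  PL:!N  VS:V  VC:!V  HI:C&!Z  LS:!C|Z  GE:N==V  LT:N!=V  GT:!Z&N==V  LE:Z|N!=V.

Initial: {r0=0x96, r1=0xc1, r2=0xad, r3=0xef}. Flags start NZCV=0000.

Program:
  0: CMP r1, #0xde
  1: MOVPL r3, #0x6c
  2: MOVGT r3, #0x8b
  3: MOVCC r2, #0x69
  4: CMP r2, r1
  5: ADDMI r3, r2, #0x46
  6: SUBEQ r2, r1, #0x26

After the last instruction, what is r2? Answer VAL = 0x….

VAL = 0x69

0: ✓ CMP  NZCV=1000
1: · MOVPL
2: · MOVGT
3: ✓ MOVCC  r2←0x69
4: ✓ CMP  NZCV=1001
5: ✓ ADDMI  r3←0xaf
6: · SUBEQ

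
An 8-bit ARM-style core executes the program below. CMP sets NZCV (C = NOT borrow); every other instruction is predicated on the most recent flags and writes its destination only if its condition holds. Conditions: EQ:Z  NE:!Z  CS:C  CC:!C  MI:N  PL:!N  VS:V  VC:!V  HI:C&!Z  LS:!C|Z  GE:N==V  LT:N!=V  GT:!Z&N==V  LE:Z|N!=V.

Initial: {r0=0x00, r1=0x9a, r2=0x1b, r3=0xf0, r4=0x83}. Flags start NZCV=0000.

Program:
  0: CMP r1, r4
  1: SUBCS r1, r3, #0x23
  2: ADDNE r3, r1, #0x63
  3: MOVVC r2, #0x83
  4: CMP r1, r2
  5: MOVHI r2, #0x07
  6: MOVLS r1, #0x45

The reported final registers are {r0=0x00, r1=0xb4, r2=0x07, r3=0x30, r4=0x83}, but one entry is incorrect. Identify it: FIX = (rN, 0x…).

FIX = (r1, 0xcd)

[0] flags=0010 → (cmp)
[1] flags=0010 CS?T → r1=0xcd
[2] flags=0010 NE?T → r3=0x30
[3] flags=0010 VC?T → r2=0x83
[4] flags=0010 → (cmp)
[5] flags=0010 HI?T → r2=0x07
[6] flags=0010 LS?F → skip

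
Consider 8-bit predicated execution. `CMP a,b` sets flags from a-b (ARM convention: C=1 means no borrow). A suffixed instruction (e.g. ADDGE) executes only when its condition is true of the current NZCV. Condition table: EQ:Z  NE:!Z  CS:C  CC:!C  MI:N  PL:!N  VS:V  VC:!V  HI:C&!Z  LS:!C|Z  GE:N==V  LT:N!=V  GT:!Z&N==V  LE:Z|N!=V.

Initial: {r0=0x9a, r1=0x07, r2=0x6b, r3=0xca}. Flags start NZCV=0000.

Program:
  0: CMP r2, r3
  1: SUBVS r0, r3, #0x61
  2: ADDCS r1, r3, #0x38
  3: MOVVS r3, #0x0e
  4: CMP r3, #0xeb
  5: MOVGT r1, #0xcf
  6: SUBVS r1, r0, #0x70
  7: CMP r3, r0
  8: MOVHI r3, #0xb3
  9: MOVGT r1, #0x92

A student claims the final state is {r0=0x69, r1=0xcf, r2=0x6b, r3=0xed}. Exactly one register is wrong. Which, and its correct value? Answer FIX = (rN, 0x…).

FIX = (r3, 0x0e)

[0] flags=1001 → (cmp)
[1] flags=1001 VS?T → r0=0x69
[2] flags=1001 CS?F → skip
[3] flags=1001 VS?T → r3=0x0e
[4] flags=0000 → (cmp)
[5] flags=0000 GT?T → r1=0xcf
[6] flags=0000 VS?F → skip
[7] flags=1000 → (cmp)
[8] flags=1000 HI?F → skip
[9] flags=1000 GT?F → skip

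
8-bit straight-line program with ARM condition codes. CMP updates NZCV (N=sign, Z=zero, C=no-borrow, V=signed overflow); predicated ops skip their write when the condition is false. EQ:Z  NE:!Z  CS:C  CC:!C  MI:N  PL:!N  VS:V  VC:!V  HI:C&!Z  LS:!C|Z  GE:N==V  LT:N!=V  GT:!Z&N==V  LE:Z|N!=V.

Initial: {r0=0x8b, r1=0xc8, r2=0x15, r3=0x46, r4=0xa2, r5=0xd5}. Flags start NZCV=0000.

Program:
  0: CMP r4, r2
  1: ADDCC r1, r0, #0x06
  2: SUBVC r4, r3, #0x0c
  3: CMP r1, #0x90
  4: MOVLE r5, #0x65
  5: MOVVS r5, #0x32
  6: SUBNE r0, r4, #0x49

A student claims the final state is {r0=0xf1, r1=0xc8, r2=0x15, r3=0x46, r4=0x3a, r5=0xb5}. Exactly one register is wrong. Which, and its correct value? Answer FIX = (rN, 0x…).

[0] flags=1010 → (cmp)
[1] flags=1010 CC?F → skip
[2] flags=1010 VC?T → r4=0x3a
[3] flags=0010 → (cmp)
[4] flags=0010 LE?F → skip
[5] flags=0010 VS?F → skip
[6] flags=0010 NE?T → r0=0xf1

FIX = (r5, 0xd5)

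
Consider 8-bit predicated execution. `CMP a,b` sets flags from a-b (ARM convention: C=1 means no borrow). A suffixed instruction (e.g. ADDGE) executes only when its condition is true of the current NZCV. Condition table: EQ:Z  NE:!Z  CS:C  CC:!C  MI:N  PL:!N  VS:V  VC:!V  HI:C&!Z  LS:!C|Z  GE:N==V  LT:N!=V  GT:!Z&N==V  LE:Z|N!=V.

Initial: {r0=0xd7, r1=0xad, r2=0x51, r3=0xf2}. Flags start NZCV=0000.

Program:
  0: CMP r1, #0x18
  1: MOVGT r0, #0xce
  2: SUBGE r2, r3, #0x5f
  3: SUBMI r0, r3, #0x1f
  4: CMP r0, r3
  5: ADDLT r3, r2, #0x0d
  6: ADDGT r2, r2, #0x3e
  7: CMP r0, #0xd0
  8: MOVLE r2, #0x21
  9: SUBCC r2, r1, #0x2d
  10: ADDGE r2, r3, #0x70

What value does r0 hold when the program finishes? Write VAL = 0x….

[0] flags=1010 → (cmp)
[1] flags=1010 GT?F → skip
[2] flags=1010 GE?F → skip
[3] flags=1010 MI?T → r0=0xd3
[4] flags=1000 → (cmp)
[5] flags=1000 LT?T → r3=0x5e
[6] flags=1000 GT?F → skip
[7] flags=0010 → (cmp)
[8] flags=0010 LE?F → skip
[9] flags=0010 CC?F → skip
[10] flags=0010 GE?T → r2=0xce

VAL = 0xd3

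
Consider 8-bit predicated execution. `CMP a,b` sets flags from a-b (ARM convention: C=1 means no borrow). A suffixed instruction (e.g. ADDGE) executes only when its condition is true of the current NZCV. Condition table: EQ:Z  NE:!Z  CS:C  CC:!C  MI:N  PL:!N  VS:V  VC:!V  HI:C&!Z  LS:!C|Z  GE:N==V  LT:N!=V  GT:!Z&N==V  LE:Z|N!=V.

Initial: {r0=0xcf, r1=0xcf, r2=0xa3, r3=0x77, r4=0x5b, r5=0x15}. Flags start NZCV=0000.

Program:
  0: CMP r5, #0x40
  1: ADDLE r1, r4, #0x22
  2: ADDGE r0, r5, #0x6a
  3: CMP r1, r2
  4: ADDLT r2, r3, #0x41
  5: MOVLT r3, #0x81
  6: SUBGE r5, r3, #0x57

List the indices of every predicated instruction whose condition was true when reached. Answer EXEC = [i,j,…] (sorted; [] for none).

[0] flags=1000 → (cmp)
[1] flags=1000 LE?T → r1=0x7d
[2] flags=1000 GE?F → skip
[3] flags=1001 → (cmp)
[4] flags=1001 LT?F → skip
[5] flags=1001 LT?F → skip
[6] flags=1001 GE?T → r5=0x20

EXEC = [1,6]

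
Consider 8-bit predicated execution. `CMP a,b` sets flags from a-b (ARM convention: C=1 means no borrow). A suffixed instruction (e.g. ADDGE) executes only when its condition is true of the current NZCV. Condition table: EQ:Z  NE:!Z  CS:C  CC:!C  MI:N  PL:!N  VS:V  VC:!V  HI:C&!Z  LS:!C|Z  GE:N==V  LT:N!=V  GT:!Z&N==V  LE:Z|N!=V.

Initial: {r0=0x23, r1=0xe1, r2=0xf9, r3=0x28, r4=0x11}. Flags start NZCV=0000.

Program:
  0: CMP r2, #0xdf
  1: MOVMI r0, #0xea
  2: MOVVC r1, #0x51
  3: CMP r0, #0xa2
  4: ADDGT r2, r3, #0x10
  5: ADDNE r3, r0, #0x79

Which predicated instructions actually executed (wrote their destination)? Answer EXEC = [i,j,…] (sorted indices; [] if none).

EXEC = [2,4,5]

0: ✓ CMP  NZCV=0010
1: · MOVMI
2: ✓ MOVVC  r1←0x51
3: ✓ CMP  NZCV=1001
4: ✓ ADDGT  r2←0x38
5: ✓ ADDNE  r3←0x9c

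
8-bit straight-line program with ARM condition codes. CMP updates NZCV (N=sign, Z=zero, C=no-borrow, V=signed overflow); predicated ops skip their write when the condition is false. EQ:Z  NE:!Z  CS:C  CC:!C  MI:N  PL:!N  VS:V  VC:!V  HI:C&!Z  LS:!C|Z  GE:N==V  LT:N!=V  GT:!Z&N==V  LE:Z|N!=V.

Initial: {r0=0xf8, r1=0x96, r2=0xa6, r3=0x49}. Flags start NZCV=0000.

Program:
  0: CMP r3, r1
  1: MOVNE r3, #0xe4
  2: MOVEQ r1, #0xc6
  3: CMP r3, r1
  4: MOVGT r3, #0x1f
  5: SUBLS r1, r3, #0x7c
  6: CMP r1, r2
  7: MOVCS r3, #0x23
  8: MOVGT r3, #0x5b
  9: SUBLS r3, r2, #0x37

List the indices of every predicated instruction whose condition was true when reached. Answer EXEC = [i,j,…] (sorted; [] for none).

[0] flags=1001 → (cmp)
[1] flags=1001 NE?T → r3=0xe4
[2] flags=1001 EQ?F → skip
[3] flags=0010 → (cmp)
[4] flags=0010 GT?T → r3=0x1f
[5] flags=0010 LS?F → skip
[6] flags=1000 → (cmp)
[7] flags=1000 CS?F → skip
[8] flags=1000 GT?F → skip
[9] flags=1000 LS?T → r3=0x6f

EXEC = [1,4,9]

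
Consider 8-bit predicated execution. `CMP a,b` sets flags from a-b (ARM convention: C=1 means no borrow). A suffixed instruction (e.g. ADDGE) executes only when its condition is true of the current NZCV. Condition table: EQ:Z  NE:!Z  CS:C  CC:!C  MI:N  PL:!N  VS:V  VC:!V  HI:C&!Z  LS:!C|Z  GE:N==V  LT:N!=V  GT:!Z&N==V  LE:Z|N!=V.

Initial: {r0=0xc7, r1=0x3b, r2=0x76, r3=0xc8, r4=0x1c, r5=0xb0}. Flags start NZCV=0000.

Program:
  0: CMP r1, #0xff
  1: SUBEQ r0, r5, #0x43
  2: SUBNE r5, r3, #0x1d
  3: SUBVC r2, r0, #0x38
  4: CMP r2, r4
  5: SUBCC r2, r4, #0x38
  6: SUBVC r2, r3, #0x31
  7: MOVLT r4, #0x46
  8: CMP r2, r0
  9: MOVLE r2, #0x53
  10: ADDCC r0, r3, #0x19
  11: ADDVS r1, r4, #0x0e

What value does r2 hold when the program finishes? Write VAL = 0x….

[0] flags=0000 → (cmp)
[1] flags=0000 EQ?F → skip
[2] flags=0000 NE?T → r5=0xab
[3] flags=0000 VC?T → r2=0x8f
[4] flags=0011 → (cmp)
[5] flags=0011 CC?F → skip
[6] flags=0011 VC?F → skip
[7] flags=0011 LT?T → r4=0x46
[8] flags=1000 → (cmp)
[9] flags=1000 LE?T → r2=0x53
[10] flags=1000 CC?T → r0=0xe1
[11] flags=1000 VS?F → skip

VAL = 0x53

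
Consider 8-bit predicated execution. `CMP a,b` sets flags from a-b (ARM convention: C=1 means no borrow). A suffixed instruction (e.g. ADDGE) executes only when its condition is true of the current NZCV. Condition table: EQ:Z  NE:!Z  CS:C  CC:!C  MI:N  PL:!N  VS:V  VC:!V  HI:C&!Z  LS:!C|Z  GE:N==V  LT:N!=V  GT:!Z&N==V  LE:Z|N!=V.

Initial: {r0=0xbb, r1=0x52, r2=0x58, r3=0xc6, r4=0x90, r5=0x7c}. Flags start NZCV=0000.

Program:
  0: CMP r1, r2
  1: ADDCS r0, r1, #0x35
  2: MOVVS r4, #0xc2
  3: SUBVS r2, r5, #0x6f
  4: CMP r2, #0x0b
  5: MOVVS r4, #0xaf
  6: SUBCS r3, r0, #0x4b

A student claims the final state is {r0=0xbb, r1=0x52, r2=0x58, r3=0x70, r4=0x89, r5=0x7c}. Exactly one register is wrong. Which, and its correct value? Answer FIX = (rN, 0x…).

FIX = (r4, 0x90)

0: ✓ CMP  NZCV=1000
1: · ADDCS
2: · MOVVS
3: · SUBVS
4: ✓ CMP  NZCV=0010
5: · MOVVS
6: ✓ SUBCS  r3←0x70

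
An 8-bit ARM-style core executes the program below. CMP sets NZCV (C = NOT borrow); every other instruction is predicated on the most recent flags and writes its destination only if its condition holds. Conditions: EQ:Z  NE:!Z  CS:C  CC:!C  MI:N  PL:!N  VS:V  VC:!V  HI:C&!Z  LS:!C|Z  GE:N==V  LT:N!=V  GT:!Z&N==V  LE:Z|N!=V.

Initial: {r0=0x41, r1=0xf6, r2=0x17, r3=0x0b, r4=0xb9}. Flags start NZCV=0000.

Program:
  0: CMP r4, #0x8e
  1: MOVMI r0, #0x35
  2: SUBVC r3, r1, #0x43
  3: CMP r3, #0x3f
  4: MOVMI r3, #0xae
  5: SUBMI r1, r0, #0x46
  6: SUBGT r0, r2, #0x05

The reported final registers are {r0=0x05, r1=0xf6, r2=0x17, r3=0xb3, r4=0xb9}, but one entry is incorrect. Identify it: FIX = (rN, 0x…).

[0] flags=0010 → (cmp)
[1] flags=0010 MI?F → skip
[2] flags=0010 VC?T → r3=0xb3
[3] flags=0011 → (cmp)
[4] flags=0011 MI?F → skip
[5] flags=0011 MI?F → skip
[6] flags=0011 GT?F → skip

FIX = (r0, 0x41)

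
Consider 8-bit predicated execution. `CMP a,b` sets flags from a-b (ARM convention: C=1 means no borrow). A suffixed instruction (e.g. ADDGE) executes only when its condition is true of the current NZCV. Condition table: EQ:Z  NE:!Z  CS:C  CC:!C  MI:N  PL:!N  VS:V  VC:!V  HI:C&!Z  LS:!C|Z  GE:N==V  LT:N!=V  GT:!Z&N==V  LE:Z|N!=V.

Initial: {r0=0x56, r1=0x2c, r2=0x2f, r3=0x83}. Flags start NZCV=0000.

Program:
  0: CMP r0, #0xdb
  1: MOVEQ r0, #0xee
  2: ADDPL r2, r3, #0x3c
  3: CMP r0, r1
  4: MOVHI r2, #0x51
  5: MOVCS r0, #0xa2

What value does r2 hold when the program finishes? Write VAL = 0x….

[0] flags=0000 → (cmp)
[1] flags=0000 EQ?F → skip
[2] flags=0000 PL?T → r2=0xbf
[3] flags=0010 → (cmp)
[4] flags=0010 HI?T → r2=0x51
[5] flags=0010 CS?T → r0=0xa2

VAL = 0x51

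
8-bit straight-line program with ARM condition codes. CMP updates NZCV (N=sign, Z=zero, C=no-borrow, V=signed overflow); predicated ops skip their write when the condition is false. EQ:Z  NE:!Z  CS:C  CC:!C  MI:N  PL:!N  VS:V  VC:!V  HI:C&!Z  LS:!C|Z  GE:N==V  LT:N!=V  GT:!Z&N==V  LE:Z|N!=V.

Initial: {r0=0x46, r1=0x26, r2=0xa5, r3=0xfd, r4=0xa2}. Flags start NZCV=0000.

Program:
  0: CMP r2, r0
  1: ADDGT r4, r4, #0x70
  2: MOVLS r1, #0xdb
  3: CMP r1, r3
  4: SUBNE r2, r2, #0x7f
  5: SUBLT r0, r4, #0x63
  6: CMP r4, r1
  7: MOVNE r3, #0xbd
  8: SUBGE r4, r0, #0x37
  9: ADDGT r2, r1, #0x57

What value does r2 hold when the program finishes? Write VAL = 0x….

VAL = 0x26

0: ✓ CMP  NZCV=0011
1: · ADDGT
2: · MOVLS
3: ✓ CMP  NZCV=0000
4: ✓ SUBNE  r2←0x26
5: · SUBLT
6: ✓ CMP  NZCV=0011
7: ✓ MOVNE  r3←0xbd
8: · SUBGE
9: · ADDGT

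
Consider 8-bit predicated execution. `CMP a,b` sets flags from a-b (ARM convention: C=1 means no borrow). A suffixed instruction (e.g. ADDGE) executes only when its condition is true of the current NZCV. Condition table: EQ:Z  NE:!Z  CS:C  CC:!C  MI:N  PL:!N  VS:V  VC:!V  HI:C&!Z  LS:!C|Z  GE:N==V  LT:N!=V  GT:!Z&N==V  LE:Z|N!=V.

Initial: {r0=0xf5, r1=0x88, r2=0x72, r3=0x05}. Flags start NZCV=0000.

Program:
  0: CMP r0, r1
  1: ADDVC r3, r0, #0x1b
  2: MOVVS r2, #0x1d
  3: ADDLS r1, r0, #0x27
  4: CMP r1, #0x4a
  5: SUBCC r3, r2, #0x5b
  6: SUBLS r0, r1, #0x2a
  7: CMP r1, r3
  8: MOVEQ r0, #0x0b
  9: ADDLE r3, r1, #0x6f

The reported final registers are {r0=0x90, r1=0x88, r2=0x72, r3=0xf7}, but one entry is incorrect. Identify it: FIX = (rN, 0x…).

0: ✓ CMP  NZCV=0010
1: ✓ ADDVC  r3←0x10
2: · MOVVS
3: · ADDLS
4: ✓ CMP  NZCV=0011
5: · SUBCC
6: · SUBLS
7: ✓ CMP  NZCV=0011
8: · MOVEQ
9: ✓ ADDLE  r3←0xf7

FIX = (r0, 0xf5)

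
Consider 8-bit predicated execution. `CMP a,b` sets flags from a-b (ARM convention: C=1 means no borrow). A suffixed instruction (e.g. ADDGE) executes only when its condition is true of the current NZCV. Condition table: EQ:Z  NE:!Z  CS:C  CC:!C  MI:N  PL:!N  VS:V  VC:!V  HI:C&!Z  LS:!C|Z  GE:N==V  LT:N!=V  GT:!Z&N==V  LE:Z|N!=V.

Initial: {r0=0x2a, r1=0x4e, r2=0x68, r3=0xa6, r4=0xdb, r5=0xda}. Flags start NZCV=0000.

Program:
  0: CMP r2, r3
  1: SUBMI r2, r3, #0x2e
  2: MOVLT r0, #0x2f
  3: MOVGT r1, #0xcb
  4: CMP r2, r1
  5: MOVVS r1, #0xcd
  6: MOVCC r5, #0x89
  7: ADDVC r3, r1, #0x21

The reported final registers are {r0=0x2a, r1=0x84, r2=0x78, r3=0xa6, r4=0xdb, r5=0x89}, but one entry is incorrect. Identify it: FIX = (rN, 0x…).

[0] flags=1001 → (cmp)
[1] flags=1001 MI?T → r2=0x78
[2] flags=1001 LT?F → skip
[3] flags=1001 GT?T → r1=0xcb
[4] flags=1001 → (cmp)
[5] flags=1001 VS?T → r1=0xcd
[6] flags=1001 CC?T → r5=0x89
[7] flags=1001 VC?F → skip

FIX = (r1, 0xcd)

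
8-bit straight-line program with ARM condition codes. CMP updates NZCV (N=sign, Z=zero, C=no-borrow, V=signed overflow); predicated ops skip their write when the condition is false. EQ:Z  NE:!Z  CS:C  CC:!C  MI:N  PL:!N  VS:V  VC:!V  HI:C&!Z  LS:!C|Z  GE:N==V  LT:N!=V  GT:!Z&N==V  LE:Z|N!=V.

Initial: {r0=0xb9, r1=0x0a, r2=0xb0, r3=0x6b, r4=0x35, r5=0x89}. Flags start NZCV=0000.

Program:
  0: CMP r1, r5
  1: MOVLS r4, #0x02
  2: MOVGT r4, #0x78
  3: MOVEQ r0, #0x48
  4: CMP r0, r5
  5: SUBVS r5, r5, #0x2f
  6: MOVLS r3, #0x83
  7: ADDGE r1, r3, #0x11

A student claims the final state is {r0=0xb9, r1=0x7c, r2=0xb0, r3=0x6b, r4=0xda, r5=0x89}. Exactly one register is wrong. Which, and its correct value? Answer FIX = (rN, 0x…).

[0] flags=1001 → (cmp)
[1] flags=1001 LS?T → r4=0x02
[2] flags=1001 GT?T → r4=0x78
[3] flags=1001 EQ?F → skip
[4] flags=0010 → (cmp)
[5] flags=0010 VS?F → skip
[6] flags=0010 LS?F → skip
[7] flags=0010 GE?T → r1=0x7c

FIX = (r4, 0x78)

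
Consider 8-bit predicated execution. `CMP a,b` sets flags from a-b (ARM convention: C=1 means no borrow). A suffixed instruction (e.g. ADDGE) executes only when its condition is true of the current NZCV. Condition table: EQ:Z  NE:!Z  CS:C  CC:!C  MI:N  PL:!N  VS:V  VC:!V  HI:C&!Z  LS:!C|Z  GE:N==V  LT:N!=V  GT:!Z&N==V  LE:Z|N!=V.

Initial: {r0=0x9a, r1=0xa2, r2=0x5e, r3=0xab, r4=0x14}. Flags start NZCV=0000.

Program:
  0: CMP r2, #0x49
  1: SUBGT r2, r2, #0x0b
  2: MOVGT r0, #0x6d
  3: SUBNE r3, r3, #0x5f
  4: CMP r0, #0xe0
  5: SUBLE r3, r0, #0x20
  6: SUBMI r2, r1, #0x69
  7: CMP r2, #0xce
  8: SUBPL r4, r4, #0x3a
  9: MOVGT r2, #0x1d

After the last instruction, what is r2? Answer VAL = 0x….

VAL = 0x1d

[0] flags=0010 → (cmp)
[1] flags=0010 GT?T → r2=0x53
[2] flags=0010 GT?T → r0=0x6d
[3] flags=0010 NE?T → r3=0x4c
[4] flags=1001 → (cmp)
[5] flags=1001 LE?F → skip
[6] flags=1001 MI?T → r2=0x39
[7] flags=0000 → (cmp)
[8] flags=0000 PL?T → r4=0xda
[9] flags=0000 GT?T → r2=0x1d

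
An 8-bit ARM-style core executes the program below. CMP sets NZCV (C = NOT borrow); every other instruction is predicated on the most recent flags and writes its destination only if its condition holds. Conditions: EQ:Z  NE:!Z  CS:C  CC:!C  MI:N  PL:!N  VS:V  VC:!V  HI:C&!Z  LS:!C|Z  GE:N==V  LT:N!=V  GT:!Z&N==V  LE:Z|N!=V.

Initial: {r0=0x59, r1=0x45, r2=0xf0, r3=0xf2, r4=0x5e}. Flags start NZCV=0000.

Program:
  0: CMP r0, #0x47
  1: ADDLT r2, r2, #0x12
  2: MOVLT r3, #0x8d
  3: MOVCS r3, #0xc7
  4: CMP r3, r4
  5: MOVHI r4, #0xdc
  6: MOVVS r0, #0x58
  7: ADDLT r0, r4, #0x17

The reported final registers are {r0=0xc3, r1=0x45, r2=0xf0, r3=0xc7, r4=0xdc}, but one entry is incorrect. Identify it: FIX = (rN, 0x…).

FIX = (r0, 0xf3)

0: ✓ CMP  NZCV=0010
1: · ADDLT
2: · MOVLT
3: ✓ MOVCS  r3←0xc7
4: ✓ CMP  NZCV=0011
5: ✓ MOVHI  r4←0xdc
6: ✓ MOVVS  r0←0x58
7: ✓ ADDLT  r0←0xf3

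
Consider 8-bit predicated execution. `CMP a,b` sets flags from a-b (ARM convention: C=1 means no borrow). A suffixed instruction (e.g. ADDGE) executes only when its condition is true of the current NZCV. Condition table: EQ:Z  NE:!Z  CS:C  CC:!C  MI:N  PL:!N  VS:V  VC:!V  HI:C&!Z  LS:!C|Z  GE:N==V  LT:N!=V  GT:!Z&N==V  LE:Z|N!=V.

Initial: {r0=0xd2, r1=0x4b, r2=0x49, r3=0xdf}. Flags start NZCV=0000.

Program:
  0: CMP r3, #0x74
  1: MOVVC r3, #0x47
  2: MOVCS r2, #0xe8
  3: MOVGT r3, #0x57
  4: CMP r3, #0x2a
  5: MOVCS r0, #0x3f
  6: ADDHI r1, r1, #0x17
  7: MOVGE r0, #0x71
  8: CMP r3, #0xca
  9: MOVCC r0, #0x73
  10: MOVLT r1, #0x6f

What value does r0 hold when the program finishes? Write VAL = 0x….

0: ✓ CMP  NZCV=0011
1: · MOVVC
2: ✓ MOVCS  r2←0xe8
3: · MOVGT
4: ✓ CMP  NZCV=1010
5: ✓ MOVCS  r0←0x3f
6: ✓ ADDHI  r1←0x62
7: · MOVGE
8: ✓ CMP  NZCV=0010
9: · MOVCC
10: · MOVLT

VAL = 0x3f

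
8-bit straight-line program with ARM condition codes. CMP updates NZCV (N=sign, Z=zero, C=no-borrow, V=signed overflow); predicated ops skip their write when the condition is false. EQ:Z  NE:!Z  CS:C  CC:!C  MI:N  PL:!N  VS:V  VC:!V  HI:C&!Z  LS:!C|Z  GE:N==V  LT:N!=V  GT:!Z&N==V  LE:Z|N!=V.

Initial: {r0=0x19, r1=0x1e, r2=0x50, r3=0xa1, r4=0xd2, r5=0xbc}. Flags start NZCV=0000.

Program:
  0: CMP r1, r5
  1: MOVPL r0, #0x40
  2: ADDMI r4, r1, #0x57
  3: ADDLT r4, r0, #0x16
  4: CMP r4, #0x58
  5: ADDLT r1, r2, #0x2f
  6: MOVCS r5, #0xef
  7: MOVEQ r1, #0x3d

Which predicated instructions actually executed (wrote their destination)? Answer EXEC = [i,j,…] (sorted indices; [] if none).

EXEC = [1,5,6]

[0] flags=0000 → (cmp)
[1] flags=0000 PL?T → r0=0x40
[2] flags=0000 MI?F → skip
[3] flags=0000 LT?F → skip
[4] flags=0011 → (cmp)
[5] flags=0011 LT?T → r1=0x7f
[6] flags=0011 CS?T → r5=0xef
[7] flags=0011 EQ?F → skip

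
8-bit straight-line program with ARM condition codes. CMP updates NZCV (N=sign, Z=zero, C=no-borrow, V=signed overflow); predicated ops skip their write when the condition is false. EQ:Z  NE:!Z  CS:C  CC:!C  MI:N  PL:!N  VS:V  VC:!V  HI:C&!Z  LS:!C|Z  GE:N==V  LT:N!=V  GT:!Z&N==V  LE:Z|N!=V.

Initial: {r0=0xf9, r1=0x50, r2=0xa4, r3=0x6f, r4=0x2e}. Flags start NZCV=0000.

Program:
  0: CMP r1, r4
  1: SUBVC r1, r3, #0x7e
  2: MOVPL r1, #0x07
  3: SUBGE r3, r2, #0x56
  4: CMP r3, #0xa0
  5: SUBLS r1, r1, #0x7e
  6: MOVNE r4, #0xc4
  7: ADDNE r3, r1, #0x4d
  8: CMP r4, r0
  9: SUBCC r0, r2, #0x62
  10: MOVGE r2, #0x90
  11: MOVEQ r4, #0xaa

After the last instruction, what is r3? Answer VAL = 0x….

0: ✓ CMP  NZCV=0010
1: ✓ SUBVC  r1←0xf1
2: ✓ MOVPL  r1←0x07
3: ✓ SUBGE  r3←0x4e
4: ✓ CMP  NZCV=1001
5: ✓ SUBLS  r1←0x89
6: ✓ MOVNE  r4←0xc4
7: ✓ ADDNE  r3←0xd6
8: ✓ CMP  NZCV=1000
9: ✓ SUBCC  r0←0x42
10: · MOVGE
11: · MOVEQ

VAL = 0xd6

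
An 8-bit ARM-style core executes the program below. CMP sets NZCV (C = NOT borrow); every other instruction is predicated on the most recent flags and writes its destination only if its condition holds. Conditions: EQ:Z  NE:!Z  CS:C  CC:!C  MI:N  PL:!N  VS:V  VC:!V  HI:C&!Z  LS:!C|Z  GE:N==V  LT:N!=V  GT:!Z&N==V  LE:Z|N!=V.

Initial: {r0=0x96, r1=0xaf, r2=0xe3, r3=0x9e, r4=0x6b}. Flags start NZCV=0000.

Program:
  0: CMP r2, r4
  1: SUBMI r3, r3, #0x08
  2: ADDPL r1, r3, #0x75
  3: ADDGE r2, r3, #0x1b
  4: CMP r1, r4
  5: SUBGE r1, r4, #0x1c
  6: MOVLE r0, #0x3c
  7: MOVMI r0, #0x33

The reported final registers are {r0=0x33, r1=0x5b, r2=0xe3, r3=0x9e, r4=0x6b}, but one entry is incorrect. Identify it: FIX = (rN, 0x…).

[0] flags=0011 → (cmp)
[1] flags=0011 MI?F → skip
[2] flags=0011 PL?T → r1=0x13
[3] flags=0011 GE?F → skip
[4] flags=1000 → (cmp)
[5] flags=1000 GE?F → skip
[6] flags=1000 LE?T → r0=0x3c
[7] flags=1000 MI?T → r0=0x33

FIX = (r1, 0x13)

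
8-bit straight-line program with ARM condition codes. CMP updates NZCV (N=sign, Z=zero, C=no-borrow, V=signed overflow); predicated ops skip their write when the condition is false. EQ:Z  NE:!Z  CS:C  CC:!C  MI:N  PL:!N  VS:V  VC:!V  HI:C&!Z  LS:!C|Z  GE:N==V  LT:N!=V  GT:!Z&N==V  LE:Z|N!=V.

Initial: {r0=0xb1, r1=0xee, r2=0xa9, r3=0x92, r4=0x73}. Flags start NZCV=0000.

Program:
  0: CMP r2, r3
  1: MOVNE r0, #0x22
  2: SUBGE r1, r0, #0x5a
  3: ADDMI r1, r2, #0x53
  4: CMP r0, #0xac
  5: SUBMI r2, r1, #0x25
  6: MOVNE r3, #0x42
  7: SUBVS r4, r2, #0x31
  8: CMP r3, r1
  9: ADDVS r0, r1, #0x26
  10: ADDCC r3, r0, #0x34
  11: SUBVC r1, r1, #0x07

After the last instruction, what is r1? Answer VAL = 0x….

0: ✓ CMP  NZCV=0010
1: ✓ MOVNE  r0←0x22
2: ✓ SUBGE  r1←0xc8
3: · ADDMI
4: ✓ CMP  NZCV=0000
5: · SUBMI
6: ✓ MOVNE  r3←0x42
7: · SUBVS
8: ✓ CMP  NZCV=0000
9: · ADDVS
10: ✓ ADDCC  r3←0x56
11: ✓ SUBVC  r1←0xc1

VAL = 0xc1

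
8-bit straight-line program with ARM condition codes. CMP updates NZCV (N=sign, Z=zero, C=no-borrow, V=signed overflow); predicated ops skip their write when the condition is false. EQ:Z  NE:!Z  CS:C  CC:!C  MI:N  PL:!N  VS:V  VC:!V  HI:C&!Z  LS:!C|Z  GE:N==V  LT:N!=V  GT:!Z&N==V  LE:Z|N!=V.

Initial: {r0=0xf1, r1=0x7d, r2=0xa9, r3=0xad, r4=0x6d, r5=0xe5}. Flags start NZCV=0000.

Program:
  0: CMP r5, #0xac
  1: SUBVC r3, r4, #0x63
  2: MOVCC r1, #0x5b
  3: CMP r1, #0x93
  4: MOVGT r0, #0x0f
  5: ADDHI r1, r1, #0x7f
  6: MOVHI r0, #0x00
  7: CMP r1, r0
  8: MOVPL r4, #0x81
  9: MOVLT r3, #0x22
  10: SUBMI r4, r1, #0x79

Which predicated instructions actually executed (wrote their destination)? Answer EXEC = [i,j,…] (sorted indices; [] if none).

EXEC = [1,4,8]

0: ✓ CMP  NZCV=0010
1: ✓ SUBVC  r3←0x0a
2: · MOVCC
3: ✓ CMP  NZCV=1001
4: ✓ MOVGT  r0←0x0f
5: · ADDHI
6: · MOVHI
7: ✓ CMP  NZCV=0010
8: ✓ MOVPL  r4←0x81
9: · MOVLT
10: · SUBMI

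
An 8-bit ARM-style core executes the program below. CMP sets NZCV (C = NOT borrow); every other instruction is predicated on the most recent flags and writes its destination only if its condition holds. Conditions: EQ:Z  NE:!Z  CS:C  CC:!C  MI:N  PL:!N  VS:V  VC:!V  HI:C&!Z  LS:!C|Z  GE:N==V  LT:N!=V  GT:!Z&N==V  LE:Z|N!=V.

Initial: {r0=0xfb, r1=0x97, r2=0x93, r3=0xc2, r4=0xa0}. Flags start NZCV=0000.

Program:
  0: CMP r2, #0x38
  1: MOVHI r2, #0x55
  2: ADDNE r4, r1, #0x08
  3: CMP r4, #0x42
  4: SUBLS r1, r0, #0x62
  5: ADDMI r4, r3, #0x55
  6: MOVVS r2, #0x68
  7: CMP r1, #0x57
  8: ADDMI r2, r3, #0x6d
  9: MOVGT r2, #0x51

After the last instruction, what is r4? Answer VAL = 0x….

VAL = 0x9f

[0] flags=0011 → (cmp)
[1] flags=0011 HI?T → r2=0x55
[2] flags=0011 NE?T → r4=0x9f
[3] flags=0011 → (cmp)
[4] flags=0011 LS?F → skip
[5] flags=0011 MI?F → skip
[6] flags=0011 VS?T → r2=0x68
[7] flags=0011 → (cmp)
[8] flags=0011 MI?F → skip
[9] flags=0011 GT?F → skip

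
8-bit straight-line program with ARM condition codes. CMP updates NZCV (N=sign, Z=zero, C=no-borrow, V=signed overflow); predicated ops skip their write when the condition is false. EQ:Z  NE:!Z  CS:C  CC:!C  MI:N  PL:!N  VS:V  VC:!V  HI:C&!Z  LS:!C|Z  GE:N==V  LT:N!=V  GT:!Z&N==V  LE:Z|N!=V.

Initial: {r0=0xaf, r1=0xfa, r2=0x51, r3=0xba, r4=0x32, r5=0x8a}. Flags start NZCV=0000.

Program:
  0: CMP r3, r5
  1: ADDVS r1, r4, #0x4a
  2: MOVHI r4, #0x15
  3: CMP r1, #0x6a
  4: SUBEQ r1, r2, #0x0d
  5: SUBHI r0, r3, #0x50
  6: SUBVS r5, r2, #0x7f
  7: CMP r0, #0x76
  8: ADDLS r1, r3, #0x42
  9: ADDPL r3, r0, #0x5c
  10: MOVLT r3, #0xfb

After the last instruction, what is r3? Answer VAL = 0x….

VAL = 0xfb

[0] flags=0010 → (cmp)
[1] flags=0010 VS?F → skip
[2] flags=0010 HI?T → r4=0x15
[3] flags=1010 → (cmp)
[4] flags=1010 EQ?F → skip
[5] flags=1010 HI?T → r0=0x6a
[6] flags=1010 VS?F → skip
[7] flags=1000 → (cmp)
[8] flags=1000 LS?T → r1=0xfc
[9] flags=1000 PL?F → skip
[10] flags=1000 LT?T → r3=0xfb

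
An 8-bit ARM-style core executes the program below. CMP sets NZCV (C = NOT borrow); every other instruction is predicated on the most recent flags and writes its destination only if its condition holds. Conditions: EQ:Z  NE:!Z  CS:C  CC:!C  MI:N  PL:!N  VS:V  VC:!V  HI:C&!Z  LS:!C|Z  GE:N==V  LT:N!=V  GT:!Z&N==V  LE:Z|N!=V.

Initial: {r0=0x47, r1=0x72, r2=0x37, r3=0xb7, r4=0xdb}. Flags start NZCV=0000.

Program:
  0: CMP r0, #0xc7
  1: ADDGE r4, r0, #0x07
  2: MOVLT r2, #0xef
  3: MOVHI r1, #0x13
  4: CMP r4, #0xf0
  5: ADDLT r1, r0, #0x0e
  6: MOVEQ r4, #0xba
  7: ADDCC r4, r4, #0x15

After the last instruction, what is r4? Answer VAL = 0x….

0: ✓ CMP  NZCV=1001
1: ✓ ADDGE  r4←0x4e
2: · MOVLT
3: · MOVHI
4: ✓ CMP  NZCV=0000
5: · ADDLT
6: · MOVEQ
7: ✓ ADDCC  r4←0x63

VAL = 0x63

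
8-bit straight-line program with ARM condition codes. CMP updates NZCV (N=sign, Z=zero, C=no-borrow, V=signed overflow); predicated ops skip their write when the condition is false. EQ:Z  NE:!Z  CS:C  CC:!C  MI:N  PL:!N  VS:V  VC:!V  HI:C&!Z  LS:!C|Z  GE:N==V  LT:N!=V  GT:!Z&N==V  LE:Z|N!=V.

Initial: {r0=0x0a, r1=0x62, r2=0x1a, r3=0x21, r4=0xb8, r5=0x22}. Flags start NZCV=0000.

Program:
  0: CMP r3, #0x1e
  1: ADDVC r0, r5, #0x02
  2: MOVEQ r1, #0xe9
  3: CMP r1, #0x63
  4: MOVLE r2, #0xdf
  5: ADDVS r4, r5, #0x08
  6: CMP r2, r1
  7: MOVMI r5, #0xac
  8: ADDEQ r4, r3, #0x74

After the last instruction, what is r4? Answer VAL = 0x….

[0] flags=0010 → (cmp)
[1] flags=0010 VC?T → r0=0x24
[2] flags=0010 EQ?F → skip
[3] flags=1000 → (cmp)
[4] flags=1000 LE?T → r2=0xdf
[5] flags=1000 VS?F → skip
[6] flags=0011 → (cmp)
[7] flags=0011 MI?F → skip
[8] flags=0011 EQ?F → skip

VAL = 0xb8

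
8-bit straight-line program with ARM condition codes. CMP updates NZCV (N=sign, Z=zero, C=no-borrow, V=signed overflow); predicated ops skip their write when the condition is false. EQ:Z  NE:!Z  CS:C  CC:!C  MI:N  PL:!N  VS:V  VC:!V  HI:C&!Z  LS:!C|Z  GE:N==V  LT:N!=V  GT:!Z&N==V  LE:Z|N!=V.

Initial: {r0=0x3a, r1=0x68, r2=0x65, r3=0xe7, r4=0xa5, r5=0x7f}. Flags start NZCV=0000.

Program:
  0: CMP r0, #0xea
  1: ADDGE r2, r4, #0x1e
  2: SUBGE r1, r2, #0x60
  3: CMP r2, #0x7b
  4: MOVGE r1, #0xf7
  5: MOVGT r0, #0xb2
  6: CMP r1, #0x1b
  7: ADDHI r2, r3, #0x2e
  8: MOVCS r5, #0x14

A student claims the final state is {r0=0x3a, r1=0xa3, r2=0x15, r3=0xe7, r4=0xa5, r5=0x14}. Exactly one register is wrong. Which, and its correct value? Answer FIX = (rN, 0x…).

0: ✓ CMP  NZCV=0000
1: ✓ ADDGE  r2←0xc3
2: ✓ SUBGE  r1←0x63
3: ✓ CMP  NZCV=0011
4: · MOVGE
5: · MOVGT
6: ✓ CMP  NZCV=0010
7: ✓ ADDHI  r2←0x15
8: ✓ MOVCS  r5←0x14

FIX = (r1, 0x63)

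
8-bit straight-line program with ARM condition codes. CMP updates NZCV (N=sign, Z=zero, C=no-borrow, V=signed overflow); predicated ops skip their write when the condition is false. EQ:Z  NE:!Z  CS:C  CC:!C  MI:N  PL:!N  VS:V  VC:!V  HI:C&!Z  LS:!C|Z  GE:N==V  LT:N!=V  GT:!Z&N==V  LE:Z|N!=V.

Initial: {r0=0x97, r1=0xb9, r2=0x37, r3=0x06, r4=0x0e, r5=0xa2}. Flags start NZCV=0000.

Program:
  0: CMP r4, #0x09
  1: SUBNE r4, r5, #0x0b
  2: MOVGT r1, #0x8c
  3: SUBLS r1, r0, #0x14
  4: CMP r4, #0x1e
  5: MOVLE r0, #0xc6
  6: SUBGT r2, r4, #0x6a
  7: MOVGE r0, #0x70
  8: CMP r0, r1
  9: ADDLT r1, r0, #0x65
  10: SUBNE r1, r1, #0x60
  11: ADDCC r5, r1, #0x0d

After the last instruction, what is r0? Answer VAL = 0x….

0: ✓ CMP  NZCV=0010
1: ✓ SUBNE  r4←0x97
2: ✓ MOVGT  r1←0x8c
3: · SUBLS
4: ✓ CMP  NZCV=0011
5: ✓ MOVLE  r0←0xc6
6: · SUBGT
7: · MOVGE
8: ✓ CMP  NZCV=0010
9: · ADDLT
10: ✓ SUBNE  r1←0x2c
11: · ADDCC

VAL = 0xc6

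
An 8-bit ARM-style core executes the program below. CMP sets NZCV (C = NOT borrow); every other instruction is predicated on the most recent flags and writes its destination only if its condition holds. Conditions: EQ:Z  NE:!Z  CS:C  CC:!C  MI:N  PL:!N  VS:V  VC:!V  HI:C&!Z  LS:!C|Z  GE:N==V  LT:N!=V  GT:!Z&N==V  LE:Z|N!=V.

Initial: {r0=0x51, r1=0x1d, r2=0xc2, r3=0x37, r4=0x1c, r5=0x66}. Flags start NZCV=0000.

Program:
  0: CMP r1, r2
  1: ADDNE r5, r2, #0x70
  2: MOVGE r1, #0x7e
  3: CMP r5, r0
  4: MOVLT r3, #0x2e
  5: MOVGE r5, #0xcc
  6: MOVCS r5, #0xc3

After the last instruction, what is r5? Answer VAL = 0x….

0: ✓ CMP  NZCV=0000
1: ✓ ADDNE  r5←0x32
2: ✓ MOVGE  r1←0x7e
3: ✓ CMP  NZCV=1000
4: ✓ MOVLT  r3←0x2e
5: · MOVGE
6: · MOVCS

VAL = 0x32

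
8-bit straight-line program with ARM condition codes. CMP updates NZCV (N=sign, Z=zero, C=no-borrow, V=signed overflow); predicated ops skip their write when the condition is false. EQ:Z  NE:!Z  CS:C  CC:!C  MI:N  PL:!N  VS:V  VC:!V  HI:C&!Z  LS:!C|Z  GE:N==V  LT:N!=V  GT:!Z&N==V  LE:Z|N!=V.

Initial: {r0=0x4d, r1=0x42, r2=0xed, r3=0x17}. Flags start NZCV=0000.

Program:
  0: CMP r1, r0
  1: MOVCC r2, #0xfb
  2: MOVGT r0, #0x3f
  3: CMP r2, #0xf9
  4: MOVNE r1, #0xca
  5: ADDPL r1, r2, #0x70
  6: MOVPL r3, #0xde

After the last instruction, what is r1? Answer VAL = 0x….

[0] flags=1000 → (cmp)
[1] flags=1000 CC?T → r2=0xfb
[2] flags=1000 GT?F → skip
[3] flags=0010 → (cmp)
[4] flags=0010 NE?T → r1=0xca
[5] flags=0010 PL?T → r1=0x6b
[6] flags=0010 PL?T → r3=0xde

VAL = 0x6b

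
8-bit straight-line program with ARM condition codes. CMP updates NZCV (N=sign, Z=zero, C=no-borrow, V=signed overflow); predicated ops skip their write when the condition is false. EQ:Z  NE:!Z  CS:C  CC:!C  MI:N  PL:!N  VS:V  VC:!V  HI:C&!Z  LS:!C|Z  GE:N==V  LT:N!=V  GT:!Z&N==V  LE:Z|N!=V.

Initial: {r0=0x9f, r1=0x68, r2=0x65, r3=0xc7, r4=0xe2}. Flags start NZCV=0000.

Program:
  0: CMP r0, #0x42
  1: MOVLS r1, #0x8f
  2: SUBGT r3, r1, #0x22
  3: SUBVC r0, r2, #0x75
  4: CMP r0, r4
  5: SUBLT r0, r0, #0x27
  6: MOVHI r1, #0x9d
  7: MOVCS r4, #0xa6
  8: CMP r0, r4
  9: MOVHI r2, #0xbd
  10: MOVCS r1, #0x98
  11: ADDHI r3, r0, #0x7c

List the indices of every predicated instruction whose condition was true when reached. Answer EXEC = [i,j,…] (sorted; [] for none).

EXEC = [5]

[0] flags=0011 → (cmp)
[1] flags=0011 LS?F → skip
[2] flags=0011 GT?F → skip
[3] flags=0011 VC?F → skip
[4] flags=1000 → (cmp)
[5] flags=1000 LT?T → r0=0x78
[6] flags=1000 HI?F → skip
[7] flags=1000 CS?F → skip
[8] flags=1001 → (cmp)
[9] flags=1001 HI?F → skip
[10] flags=1001 CS?F → skip
[11] flags=1001 HI?F → skip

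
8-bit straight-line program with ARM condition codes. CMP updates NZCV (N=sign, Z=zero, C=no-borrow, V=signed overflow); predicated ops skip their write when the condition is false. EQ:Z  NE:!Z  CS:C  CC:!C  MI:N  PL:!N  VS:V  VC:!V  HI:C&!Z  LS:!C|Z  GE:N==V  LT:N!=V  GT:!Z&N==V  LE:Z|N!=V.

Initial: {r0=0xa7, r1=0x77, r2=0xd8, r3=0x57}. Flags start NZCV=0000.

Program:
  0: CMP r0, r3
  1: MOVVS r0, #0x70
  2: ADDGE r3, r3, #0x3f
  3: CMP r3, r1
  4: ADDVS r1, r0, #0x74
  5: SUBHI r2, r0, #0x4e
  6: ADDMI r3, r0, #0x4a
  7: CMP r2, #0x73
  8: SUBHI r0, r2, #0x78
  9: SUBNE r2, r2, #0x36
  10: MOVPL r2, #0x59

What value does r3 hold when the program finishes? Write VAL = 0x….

0: ✓ CMP  NZCV=0011
1: ✓ MOVVS  r0←0x70
2: · ADDGE
3: ✓ CMP  NZCV=1000
4: · ADDVS
5: · SUBHI
6: ✓ ADDMI  r3←0xba
7: ✓ CMP  NZCV=0011
8: ✓ SUBHI  r0←0x60
9: ✓ SUBNE  r2←0xa2
10: ✓ MOVPL  r2←0x59

VAL = 0xba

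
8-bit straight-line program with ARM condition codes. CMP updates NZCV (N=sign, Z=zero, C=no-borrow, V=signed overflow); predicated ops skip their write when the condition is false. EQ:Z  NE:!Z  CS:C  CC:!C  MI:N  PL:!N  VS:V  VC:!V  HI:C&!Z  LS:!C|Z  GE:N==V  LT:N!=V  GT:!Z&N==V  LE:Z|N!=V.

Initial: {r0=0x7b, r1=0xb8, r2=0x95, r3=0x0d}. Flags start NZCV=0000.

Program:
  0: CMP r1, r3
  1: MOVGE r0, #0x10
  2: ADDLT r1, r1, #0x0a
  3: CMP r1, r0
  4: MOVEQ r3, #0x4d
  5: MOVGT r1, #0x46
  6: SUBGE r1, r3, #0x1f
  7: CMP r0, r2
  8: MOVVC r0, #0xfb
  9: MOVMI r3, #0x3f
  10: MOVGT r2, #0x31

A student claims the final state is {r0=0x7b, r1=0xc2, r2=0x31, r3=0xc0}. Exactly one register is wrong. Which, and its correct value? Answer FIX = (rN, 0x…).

[0] flags=1010 → (cmp)
[1] flags=1010 GE?F → skip
[2] flags=1010 LT?T → r1=0xc2
[3] flags=0011 → (cmp)
[4] flags=0011 EQ?F → skip
[5] flags=0011 GT?F → skip
[6] flags=0011 GE?F → skip
[7] flags=1001 → (cmp)
[8] flags=1001 VC?F → skip
[9] flags=1001 MI?T → r3=0x3f
[10] flags=1001 GT?T → r2=0x31

FIX = (r3, 0x3f)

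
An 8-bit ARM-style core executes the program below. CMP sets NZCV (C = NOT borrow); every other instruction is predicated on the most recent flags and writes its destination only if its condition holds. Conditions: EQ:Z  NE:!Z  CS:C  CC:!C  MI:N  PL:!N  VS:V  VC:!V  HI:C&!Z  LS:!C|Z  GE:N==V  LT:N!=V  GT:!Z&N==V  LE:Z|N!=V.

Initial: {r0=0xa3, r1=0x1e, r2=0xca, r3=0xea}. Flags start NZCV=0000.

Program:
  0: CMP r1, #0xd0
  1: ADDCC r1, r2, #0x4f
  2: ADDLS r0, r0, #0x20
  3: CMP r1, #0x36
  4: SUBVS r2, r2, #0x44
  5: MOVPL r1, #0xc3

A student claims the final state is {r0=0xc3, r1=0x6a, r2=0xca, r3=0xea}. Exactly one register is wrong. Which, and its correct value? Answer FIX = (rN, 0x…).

FIX = (r1, 0x19)

[0] flags=0000 → (cmp)
[1] flags=0000 CC?T → r1=0x19
[2] flags=0000 LS?T → r0=0xc3
[3] flags=1000 → (cmp)
[4] flags=1000 VS?F → skip
[5] flags=1000 PL?F → skip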